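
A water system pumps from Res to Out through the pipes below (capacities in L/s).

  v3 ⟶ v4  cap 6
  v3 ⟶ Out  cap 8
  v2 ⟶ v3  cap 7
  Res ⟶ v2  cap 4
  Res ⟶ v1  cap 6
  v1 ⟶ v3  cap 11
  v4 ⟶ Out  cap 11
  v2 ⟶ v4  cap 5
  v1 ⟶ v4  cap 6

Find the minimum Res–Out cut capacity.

10

Augment Res→v1→v3→Out: bottleneck 6, flow now 6.
Augment Res→v2→v3→Out: bottleneck 2, flow now 8.
Augment Res→v2→v4→Out: bottleneck 2, flow now 10.
No augmenting path remains; maximum flow = 10.
By max-flow min-cut, the minimum cut capacity equals the max flow.
In the residual graph, reachable from Res: {Res}.
Min-cut edges: Res→v1 (6), Res→v2 (4); capacity 6 + 4 = 10.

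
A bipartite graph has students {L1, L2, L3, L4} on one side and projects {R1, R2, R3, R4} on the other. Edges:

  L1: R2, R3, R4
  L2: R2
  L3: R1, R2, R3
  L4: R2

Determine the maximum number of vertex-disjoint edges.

Unit-capacity flow: source→left, listed edges, right→sink; max matching = max flow.
Augmenting path L1→R2 (+1); matched 1.
Augmenting path L3→R1 (+1); matched 2.
Augmenting path L2→R2→L1→R3 (+1); matched 3.
No augmenting path remains; maximum matching = 3.
König certificate: {L1, L3, R2} is a vertex cover of size 3 (every listed pair touches it), so no matching can be larger.

3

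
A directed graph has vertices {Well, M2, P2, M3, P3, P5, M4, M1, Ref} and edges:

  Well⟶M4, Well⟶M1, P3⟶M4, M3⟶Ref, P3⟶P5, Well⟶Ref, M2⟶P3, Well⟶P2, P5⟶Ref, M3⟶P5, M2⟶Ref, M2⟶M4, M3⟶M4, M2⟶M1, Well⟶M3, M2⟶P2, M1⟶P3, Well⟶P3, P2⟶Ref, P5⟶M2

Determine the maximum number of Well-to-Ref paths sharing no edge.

Assign every edge capacity 1; by Menger, the answer equals the max flow.
Path Well→Ref (+1); total 1.
Path Well→P2→Ref (+1); total 2.
Path Well→M3→Ref (+1); total 3.
Path Well→P3→P5→Ref (+1); total 4.
No residual Well→Ref path; max flow = 4.
Certifying cut of size 4: {P3→P5, Well→M3, Well→P2, Well→Ref}.

4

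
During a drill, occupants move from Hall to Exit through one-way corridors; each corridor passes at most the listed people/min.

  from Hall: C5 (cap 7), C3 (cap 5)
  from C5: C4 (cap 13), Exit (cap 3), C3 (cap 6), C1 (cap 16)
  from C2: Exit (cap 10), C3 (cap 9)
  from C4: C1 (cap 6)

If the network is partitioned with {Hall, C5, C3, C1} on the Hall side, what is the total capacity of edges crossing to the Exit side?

Edges leaving {Hall, C5, C3, C1}: C5→C4 (13), C5→Exit (3).
Cut capacity = 13 + 3 = 16.

16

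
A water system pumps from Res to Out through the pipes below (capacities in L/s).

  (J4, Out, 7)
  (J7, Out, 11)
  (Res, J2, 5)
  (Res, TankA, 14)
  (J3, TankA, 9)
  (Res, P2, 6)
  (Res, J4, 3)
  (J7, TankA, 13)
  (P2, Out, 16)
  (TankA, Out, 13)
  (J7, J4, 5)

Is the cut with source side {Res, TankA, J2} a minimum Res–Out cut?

Yes — it is a minimum cut (capacity 22).

Given cut capacity: 6 + 3 + 13 = 22.
Augment Res→P2→Out: bottleneck 6, flow now 6.
Augment Res→J4→Out: bottleneck 3, flow now 9.
Augment Res→TankA→Out: bottleneck 13, flow now 22.
No augmenting path remains; maximum flow = 22.
Cut capacity 22 equals the max flow, so it is a minimum cut.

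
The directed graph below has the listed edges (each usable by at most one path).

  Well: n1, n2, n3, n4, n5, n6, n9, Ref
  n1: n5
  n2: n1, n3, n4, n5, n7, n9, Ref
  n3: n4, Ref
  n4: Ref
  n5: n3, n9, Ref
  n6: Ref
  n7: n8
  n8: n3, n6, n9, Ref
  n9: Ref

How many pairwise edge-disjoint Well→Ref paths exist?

7

Assign every edge capacity 1; by Menger, the answer equals the max flow.
Path Well→Ref (+1); total 1.
Path Well→n2→Ref (+1); total 2.
Path Well→n3→Ref (+1); total 3.
Path Well→n4→Ref (+1); total 4.
Path Well→n5→Ref (+1); total 5.
Path Well→n6→Ref (+1); total 6.
Path Well→n9→Ref (+1); total 7.
No residual Well→Ref path; max flow = 7.
Certifying cut of size 7: {Well→Ref, Well→n2, Well→n6, n3→Ref, n4→Ref, n5→Ref, n9→Ref}.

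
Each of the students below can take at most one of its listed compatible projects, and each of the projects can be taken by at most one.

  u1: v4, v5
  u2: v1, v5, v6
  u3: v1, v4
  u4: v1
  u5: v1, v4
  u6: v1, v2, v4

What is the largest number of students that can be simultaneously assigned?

Unit-capacity flow: source→left, listed edges, right→sink; max matching = max flow.
Augmenting path u1→v4 (+1); matched 1.
Augmenting path u2→v1 (+1); matched 2.
Augmenting path u6→v2 (+1); matched 3.
Augmenting path u3→v1→u2→v5 (+1); matched 4.
Augmenting path u5→v4→u1→v5→u2→v6 (+1); matched 5.
No augmenting path remains; maximum matching = 5.
König certificate: {u1, u2, u6, v1, v4} is a vertex cover of size 5 (every listed pair touches it), so no matching can be larger.

5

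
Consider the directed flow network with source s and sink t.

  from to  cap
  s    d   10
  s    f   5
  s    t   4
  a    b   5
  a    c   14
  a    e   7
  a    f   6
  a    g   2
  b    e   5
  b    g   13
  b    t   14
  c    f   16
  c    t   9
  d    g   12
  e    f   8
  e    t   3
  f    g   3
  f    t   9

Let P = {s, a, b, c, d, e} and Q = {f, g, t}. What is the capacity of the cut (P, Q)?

Edges leaving {s, a, b, c, d, e}: s→f (5), s→t (4), a→f (6), a→g (2), b→g (13), b→t (14), c→f (16), c→t (9), d→g (12), e→f (8), e→t (3).
Cut capacity = 5 + 4 + 6 + 2 + 13 + 14 + 16 + 9 + 12 + 8 + 3 = 92.

92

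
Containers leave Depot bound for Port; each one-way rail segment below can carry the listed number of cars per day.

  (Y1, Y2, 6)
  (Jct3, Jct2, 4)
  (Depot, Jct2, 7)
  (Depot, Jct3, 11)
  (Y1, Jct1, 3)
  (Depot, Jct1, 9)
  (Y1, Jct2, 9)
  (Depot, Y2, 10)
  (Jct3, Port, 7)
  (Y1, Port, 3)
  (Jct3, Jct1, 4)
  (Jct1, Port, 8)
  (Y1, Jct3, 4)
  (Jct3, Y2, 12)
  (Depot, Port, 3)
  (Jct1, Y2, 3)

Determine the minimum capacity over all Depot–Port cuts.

18

Augment Depot→Port: bottleneck 3, flow now 3.
Augment Depot→Jct3→Port: bottleneck 7, flow now 10.
Augment Depot→Jct1→Port: bottleneck 8, flow now 18.
No augmenting path remains; maximum flow = 18.
By max-flow min-cut, the minimum cut capacity equals the max flow.
In the residual graph, reachable from Depot: {Depot, Jct3, Jct1, Y2, Jct2}.
Min-cut edges: Depot→Port (3), Jct3→Port (7), Jct1→Port (8); capacity 3 + 7 + 8 = 18.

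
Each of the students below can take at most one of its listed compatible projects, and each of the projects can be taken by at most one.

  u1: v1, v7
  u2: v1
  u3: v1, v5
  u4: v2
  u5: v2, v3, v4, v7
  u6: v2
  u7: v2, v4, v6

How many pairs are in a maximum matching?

6

Unit-capacity flow: source→left, listed edges, right→sink; max matching = max flow.
Augmenting path u1→v1 (+1); matched 1.
Augmenting path u3→v5 (+1); matched 2.
Augmenting path u4→v2 (+1); matched 3.
Augmenting path u5→v3 (+1); matched 4.
Augmenting path u7→v4 (+1); matched 5.
Augmenting path u2→v1→u1→v7 (+1); matched 6.
No augmenting path remains; maximum matching = 6.
König certificate: {u1, u2, u3, u5, u7, v2} is a vertex cover of size 6 (every listed pair touches it), so no matching can be larger.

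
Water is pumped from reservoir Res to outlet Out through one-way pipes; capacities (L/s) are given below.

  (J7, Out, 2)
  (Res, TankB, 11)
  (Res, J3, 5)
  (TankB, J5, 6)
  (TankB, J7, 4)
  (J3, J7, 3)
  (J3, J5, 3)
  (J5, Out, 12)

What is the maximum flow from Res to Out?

Augment Res→TankB→J5→Out: bottleneck 6, flow now 6.
Augment Res→TankB→J7→Out: bottleneck 2, flow now 8.
Augment Res→J3→J5→Out: bottleneck 3, flow now 11.
No augmenting path remains; maximum flow = 11.
In the residual graph, reachable from Res: {Res, TankB, J3, J7}.
Min-cut edges: TankB→J5 (6), J3→J5 (3), J7→Out (2); capacity 6 + 3 + 2 = 11.
This cut is saturated, so no flow can exceed 11.

11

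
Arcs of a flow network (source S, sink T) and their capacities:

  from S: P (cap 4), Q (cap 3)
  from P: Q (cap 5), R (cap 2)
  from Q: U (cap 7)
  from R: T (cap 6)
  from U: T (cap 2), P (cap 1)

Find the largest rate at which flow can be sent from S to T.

4

Augment S→P→R→T: bottleneck 2, flow now 2.
Augment S→Q→U→T: bottleneck 2, flow now 4.
No augmenting path remains; maximum flow = 4.
In the residual graph, reachable from S: {S, P, Q, U}.
Min-cut edges: P→R (2), U→T (2); capacity 2 + 2 = 4.
This cut is saturated, so no flow can exceed 4.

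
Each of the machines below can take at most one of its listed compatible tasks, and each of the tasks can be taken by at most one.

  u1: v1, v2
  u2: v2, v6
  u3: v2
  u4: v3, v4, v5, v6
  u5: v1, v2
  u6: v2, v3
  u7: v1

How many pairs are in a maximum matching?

Unit-capacity flow: source→left, listed edges, right→sink; max matching = max flow.
Augmenting path u1→v1 (+1); matched 1.
Augmenting path u2→v2 (+1); matched 2.
Augmenting path u4→v3 (+1); matched 3.
Augmenting path u3→v2→u2→v6 (+1); matched 4.
Augmenting path u6→v3→u4→v4 (+1); matched 5.
No augmenting path remains; maximum matching = 5.
König certificate: {u2, u4, u6, v1, v2} is a vertex cover of size 5 (every listed pair touches it), so no matching can be larger.

5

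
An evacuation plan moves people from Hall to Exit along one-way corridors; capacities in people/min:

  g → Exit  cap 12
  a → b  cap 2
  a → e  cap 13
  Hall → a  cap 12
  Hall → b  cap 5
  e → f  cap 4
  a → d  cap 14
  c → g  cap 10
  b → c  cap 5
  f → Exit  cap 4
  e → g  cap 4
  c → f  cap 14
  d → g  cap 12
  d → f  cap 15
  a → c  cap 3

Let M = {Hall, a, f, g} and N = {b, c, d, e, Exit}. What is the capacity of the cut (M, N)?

Edges leaving {Hall, a, f, g}: Hall→b (5), a→b (2), a→c (3), a→d (14), a→e (13), f→Exit (4), g→Exit (12).
Cut capacity = 5 + 2 + 3 + 14 + 13 + 4 + 12 = 53.

53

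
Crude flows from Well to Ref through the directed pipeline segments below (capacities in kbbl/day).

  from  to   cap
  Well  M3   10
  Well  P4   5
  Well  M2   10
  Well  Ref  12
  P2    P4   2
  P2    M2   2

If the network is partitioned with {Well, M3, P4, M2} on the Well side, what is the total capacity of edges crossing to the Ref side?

12

Edges leaving {Well, M3, P4, M2}: Well→Ref (12).
Cut capacity = 12 = 12.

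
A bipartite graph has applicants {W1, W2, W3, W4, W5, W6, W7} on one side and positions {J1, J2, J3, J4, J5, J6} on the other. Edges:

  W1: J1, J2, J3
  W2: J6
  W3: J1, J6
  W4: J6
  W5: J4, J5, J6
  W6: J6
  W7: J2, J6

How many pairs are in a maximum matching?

Unit-capacity flow: source→left, listed edges, right→sink; max matching = max flow.
Augmenting path W1→J1 (+1); matched 1.
Augmenting path W2→J6 (+1); matched 2.
Augmenting path W5→J4 (+1); matched 3.
Augmenting path W7→J2 (+1); matched 4.
Augmenting path W3→J1→W1→J3 (+1); matched 5.
No augmenting path remains; maximum matching = 5.
König certificate: {W1, W3, W5, W7, J6} is a vertex cover of size 5 (every listed pair touches it), so no matching can be larger.

5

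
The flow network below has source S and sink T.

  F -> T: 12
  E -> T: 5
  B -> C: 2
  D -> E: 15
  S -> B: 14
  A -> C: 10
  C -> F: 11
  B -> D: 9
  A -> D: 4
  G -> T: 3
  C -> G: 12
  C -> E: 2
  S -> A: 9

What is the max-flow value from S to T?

Augment S→A→C→E→T: bottleneck 2, flow now 2.
Augment S→A→C→F→T: bottleneck 7, flow now 9.
Augment S→B→C→F→T: bottleneck 2, flow now 11.
Augment S→B→D→E→T: bottleneck 3, flow now 14.
Augment S→B→D→E→C→F→T: bottleneck 2, flow now 16. (uses reverse residual edge)
No augmenting path remains; maximum flow = 16.
In the residual graph, reachable from S: {S, B, D, E}.
Min-cut edges: S→A (9), B→C (2), E→T (5); capacity 9 + 2 + 5 = 16.
This cut is saturated, so no flow can exceed 16.

16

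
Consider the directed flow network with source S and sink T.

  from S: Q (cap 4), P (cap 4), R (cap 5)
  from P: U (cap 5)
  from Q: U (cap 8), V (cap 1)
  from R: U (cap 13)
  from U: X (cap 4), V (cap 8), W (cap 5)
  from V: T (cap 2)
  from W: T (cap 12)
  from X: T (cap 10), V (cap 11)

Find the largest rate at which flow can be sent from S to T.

Augment S→Q→V→T: bottleneck 1, flow now 1.
Augment S→P→U→V→T: bottleneck 1, flow now 2.
Augment S→P→U→W→T: bottleneck 3, flow now 5.
Augment S→Q→U→W→T: bottleneck 2, flow now 7.
Augment S→Q→U→X→T: bottleneck 1, flow now 8.
Augment S→R→U→X→T: bottleneck 3, flow now 11.
No augmenting path remains; maximum flow = 11.
In the residual graph, reachable from S: {S, P, Q, R, U, V}.
Min-cut edges: U→W (5), U→X (4), V→T (2); capacity 5 + 4 + 2 = 11.
This cut is saturated, so no flow can exceed 11.

11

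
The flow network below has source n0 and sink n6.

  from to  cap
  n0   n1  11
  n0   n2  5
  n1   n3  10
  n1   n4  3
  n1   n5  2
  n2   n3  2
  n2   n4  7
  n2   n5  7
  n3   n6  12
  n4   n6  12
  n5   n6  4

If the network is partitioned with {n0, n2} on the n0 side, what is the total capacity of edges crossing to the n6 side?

27

Edges leaving {n0, n2}: n0→n1 (11), n2→n3 (2), n2→n4 (7), n2→n5 (7).
Cut capacity = 11 + 2 + 7 + 7 = 27.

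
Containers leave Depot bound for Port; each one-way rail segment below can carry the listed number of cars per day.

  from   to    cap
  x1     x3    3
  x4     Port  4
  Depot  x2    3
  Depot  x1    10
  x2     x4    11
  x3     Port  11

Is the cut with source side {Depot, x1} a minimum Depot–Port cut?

Yes — it is a minimum cut (capacity 6).

Given cut capacity: 3 + 3 = 6.
Augment Depot→x1→x3→Port: bottleneck 3, flow now 3.
Augment Depot→x2→x4→Port: bottleneck 3, flow now 6.
No augmenting path remains; maximum flow = 6.
Cut capacity 6 equals the max flow, so it is a minimum cut.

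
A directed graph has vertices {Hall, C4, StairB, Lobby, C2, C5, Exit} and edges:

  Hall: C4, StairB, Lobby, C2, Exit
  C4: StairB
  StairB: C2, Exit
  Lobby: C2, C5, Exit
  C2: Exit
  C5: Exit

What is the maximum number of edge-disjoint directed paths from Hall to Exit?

4

Assign every edge capacity 1; by Menger, the answer equals the max flow.
Path Hall→Exit (+1); total 1.
Path Hall→StairB→Exit (+1); total 2.
Path Hall→Lobby→Exit (+1); total 3.
Path Hall→C2→Exit (+1); total 4.
No residual Hall→Exit path; max flow = 4.
Certifying cut of size 4: {C2→Exit, Hall→Exit, Hall→Lobby, StairB→Exit}.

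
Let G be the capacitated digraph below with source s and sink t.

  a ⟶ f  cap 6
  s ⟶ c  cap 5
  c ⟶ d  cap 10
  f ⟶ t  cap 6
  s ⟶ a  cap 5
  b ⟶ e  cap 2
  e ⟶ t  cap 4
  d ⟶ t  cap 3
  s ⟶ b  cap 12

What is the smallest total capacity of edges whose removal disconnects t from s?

10

Augment s→a→f→t: bottleneck 5, flow now 5.
Augment s→b→e→t: bottleneck 2, flow now 7.
Augment s→c→d→t: bottleneck 3, flow now 10.
No augmenting path remains; maximum flow = 10.
By max-flow min-cut, the minimum cut capacity equals the max flow.
In the residual graph, reachable from s: {s, b, c, d}.
Min-cut edges: s→a (5), b→e (2), d→t (3); capacity 5 + 2 + 3 = 10.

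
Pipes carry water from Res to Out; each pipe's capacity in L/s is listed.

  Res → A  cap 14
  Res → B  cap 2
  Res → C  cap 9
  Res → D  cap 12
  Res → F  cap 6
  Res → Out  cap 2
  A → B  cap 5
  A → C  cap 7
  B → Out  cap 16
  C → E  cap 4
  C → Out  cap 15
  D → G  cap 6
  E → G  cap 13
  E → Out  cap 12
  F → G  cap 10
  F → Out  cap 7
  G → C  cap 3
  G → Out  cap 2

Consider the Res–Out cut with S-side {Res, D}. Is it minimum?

No — its capacity is 39, but the minimum cut has capacity 36.

Given cut capacity: 14 + 2 + 9 + 6 + 2 + 6 = 39.
Augment Res→Out: bottleneck 2, flow now 2.
Augment Res→B→Out: bottleneck 2, flow now 4.
Augment Res→C→Out: bottleneck 9, flow now 13.
Augment Res→F→Out: bottleneck 6, flow now 19.
Augment Res→A→B→Out: bottleneck 5, flow now 24.
Augment Res→A→C→Out: bottleneck 6, flow now 30.
Augment Res→D→G→Out: bottleneck 2, flow now 32.
Augment Res→A→C→E→Out: bottleneck 1, flow now 33.
Augment Res→D→G→C→E→Out: bottleneck 3, flow now 36.
No augmenting path remains; maximum flow = 36.
In the residual graph, reachable from Res: {Res, A, D, G}.
Min-cut edges: Res→B (2), Res→C (9), Res→F (6), Res→Out (2), A→B (5), A→C (7), G→C (3), G→Out (2); capacity 2 + 9 + 6 + 2 + 5 + 7 + 3 + 2 = 36.
Cut capacity 39 exceeds the max flow 36, so it is not minimum.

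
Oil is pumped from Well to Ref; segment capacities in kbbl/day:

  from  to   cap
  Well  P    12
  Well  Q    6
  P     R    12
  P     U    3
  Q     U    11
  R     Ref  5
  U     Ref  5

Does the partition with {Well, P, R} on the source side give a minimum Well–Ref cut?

Given cut capacity: 6 + 3 + 5 = 14.
Augment Well→P→R→Ref: bottleneck 5, flow now 5.
Augment Well→P→U→Ref: bottleneck 3, flow now 8.
Augment Well→Q→U→Ref: bottleneck 2, flow now 10.
No augmenting path remains; maximum flow = 10.
In the residual graph, reachable from Well: {Well, P, Q, R, U}.
Min-cut edges: R→Ref (5), U→Ref (5); capacity 5 + 5 = 10.
Cut capacity 14 exceeds the max flow 10, so it is not minimum.

No — its capacity is 14, but the minimum cut has capacity 10.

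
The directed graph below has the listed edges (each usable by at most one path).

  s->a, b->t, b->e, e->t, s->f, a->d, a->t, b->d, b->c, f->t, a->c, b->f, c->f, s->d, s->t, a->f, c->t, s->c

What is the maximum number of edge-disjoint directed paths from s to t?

Assign every edge capacity 1; by Menger, the answer equals the max flow.
Path s→t (+1); total 1.
Path s→a→t (+1); total 2.
Path s→c→t (+1); total 3.
Path s→f→t (+1); total 4.
No residual s→t path; max flow = 4.
Certifying cut of size 4: {s→a, s→c, s→f, s→t}.

4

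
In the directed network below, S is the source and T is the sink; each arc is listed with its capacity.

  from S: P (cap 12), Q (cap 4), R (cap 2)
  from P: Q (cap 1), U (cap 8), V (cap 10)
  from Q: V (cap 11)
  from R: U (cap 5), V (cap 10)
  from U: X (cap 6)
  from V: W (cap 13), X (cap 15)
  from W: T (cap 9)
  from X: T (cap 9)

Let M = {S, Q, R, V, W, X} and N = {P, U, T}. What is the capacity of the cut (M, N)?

35

Edges leaving {S, Q, R, V, W, X}: S→P (12), R→U (5), W→T (9), X→T (9).
Cut capacity = 12 + 5 + 9 + 9 = 35.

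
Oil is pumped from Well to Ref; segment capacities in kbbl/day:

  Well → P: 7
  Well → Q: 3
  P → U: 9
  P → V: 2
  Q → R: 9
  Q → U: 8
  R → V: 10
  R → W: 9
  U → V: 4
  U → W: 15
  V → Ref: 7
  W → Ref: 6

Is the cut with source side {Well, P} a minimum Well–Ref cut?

Given cut capacity: 3 + 9 + 2 = 14.
Augment Well→P→V→Ref: bottleneck 2, flow now 2.
Augment Well→P→U→V→Ref: bottleneck 4, flow now 6.
Augment Well→P→U→W→Ref: bottleneck 1, flow now 7.
Augment Well→Q→R→V→Ref: bottleneck 1, flow now 8.
Augment Well→Q→R→W→Ref: bottleneck 2, flow now 10.
No augmenting path remains; maximum flow = 10.
In the residual graph, reachable from Well: {Well}.
Min-cut edges: Well→P (7), Well→Q (3); capacity 7 + 3 = 10.
Cut capacity 14 exceeds the max flow 10, so it is not minimum.

No — its capacity is 14, but the minimum cut has capacity 10.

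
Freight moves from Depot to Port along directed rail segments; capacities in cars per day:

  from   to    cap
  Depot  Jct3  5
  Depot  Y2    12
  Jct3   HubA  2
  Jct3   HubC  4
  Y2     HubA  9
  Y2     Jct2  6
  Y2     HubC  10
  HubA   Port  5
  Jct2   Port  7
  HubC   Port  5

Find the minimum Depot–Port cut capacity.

16

Augment Depot→Jct3→HubA→Port: bottleneck 2, flow now 2.
Augment Depot→Jct3→HubC→Port: bottleneck 3, flow now 5.
Augment Depot→Y2→HubA→Port: bottleneck 3, flow now 8.
Augment Depot→Y2→Jct2→Port: bottleneck 6, flow now 14.
Augment Depot→Y2→HubC→Port: bottleneck 2, flow now 16.
No augmenting path remains; maximum flow = 16.
By max-flow min-cut, the minimum cut capacity equals the max flow.
In the residual graph, reachable from Depot: {Depot, Jct3, Y2, HubA, HubC}.
Min-cut edges: Y2→Jct2 (6), HubA→Port (5), HubC→Port (5); capacity 6 + 5 + 5 = 16.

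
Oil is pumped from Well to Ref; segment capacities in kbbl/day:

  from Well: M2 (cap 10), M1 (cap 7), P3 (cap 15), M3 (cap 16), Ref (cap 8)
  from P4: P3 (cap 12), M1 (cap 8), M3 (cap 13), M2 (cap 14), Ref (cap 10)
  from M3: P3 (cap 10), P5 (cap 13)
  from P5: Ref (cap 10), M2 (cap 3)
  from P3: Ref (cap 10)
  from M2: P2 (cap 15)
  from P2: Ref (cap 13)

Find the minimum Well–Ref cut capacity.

Augment Well→Ref: bottleneck 8, flow now 8.
Augment Well→P3→Ref: bottleneck 10, flow now 18.
Augment Well→M3→P5→Ref: bottleneck 10, flow now 28.
Augment Well→M2→P2→Ref: bottleneck 10, flow now 38.
Augment Well→M3→P5→M2→P2→Ref: bottleneck 3, flow now 41.
No augmenting path remains; maximum flow = 41.
By max-flow min-cut, the minimum cut capacity equals the max flow.
In the residual graph, reachable from Well: {Well, M3, P3, M1}.
Min-cut edges: Well→M2 (10), Well→Ref (8), M3→P5 (13), P3→Ref (10); capacity 10 + 8 + 13 + 10 = 41.

41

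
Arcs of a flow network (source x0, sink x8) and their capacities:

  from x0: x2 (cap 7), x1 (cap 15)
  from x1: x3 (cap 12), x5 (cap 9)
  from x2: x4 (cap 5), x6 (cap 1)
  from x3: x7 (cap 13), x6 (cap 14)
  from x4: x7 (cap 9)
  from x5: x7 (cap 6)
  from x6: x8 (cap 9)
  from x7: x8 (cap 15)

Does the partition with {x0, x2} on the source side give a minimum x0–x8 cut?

Given cut capacity: 15 + 5 + 1 = 21.
Augment x0→x2→x6→x8: bottleneck 1, flow now 1.
Augment x0→x1→x3→x6→x8: bottleneck 8, flow now 9.
Augment x0→x1→x3→x7→x8: bottleneck 4, flow now 13.
Augment x0→x1→x5→x7→x8: bottleneck 3, flow now 16.
Augment x0→x2→x4→x7→x8: bottleneck 5, flow now 21.
No augmenting path remains; maximum flow = 21.
Cut capacity 21 equals the max flow, so it is a minimum cut.

Yes — it is a minimum cut (capacity 21).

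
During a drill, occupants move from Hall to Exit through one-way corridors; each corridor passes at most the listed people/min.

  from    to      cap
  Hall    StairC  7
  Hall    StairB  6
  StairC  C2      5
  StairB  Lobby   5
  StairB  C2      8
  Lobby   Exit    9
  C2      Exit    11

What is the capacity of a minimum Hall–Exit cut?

Augment Hall→StairC→C2→Exit: bottleneck 5, flow now 5.
Augment Hall→StairB→Lobby→Exit: bottleneck 5, flow now 10.
Augment Hall→StairB→C2→Exit: bottleneck 1, flow now 11.
No augmenting path remains; maximum flow = 11.
By max-flow min-cut, the minimum cut capacity equals the max flow.
In the residual graph, reachable from Hall: {Hall, StairC}.
Min-cut edges: Hall→StairB (6), StairC→C2 (5); capacity 6 + 5 = 11.

11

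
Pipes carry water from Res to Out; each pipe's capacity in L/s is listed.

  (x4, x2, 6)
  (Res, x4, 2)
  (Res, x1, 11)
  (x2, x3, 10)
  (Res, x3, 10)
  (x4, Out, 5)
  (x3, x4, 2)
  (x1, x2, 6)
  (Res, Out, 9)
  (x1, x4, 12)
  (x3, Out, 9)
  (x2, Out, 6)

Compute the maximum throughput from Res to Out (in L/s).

Augment Res→Out: bottleneck 9, flow now 9.
Augment Res→x3→Out: bottleneck 9, flow now 18.
Augment Res→x4→Out: bottleneck 2, flow now 20.
Augment Res→x1→x2→Out: bottleneck 6, flow now 26.
Augment Res→x1→x4→Out: bottleneck 3, flow now 29.
No augmenting path remains; maximum flow = 29.
In the residual graph, reachable from Res: {Res, x1, x2, x3, x4}.
Min-cut edges: Res→Out (9), x2→Out (6), x3→Out (9), x4→Out (5); capacity 9 + 6 + 9 + 5 = 29.
This cut is saturated, so no flow can exceed 29.

29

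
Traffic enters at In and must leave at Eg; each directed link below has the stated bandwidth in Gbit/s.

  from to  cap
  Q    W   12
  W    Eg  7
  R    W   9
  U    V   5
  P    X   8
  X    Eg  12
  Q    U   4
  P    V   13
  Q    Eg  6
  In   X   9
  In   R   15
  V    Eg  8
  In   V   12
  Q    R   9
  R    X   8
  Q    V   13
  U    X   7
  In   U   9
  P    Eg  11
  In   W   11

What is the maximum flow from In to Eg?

27

Augment In→V→Eg: bottleneck 8, flow now 8.
Augment In→W→Eg: bottleneck 7, flow now 15.
Augment In→X→Eg: bottleneck 9, flow now 24.
Augment In→R→X→Eg: bottleneck 3, flow now 27.
No augmenting path remains; maximum flow = 27.
In the residual graph, reachable from In: {In, R, U, V, W, X}.
Min-cut edges: V→Eg (8), W→Eg (7), X→Eg (12); capacity 8 + 7 + 12 = 27.
This cut is saturated, so no flow can exceed 27.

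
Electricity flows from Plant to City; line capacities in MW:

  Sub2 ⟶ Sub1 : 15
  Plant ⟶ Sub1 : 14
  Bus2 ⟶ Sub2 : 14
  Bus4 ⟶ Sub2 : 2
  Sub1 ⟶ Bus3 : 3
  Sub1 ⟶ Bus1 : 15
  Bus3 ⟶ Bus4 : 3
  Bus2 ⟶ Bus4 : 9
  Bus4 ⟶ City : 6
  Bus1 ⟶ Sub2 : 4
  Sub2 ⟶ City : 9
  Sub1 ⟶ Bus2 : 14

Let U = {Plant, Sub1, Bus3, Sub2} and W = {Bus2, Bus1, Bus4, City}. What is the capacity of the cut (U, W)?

41

Edges leaving {Plant, Sub1, Bus3, Sub2}: Sub1→Bus2 (14), Sub1→Bus1 (15), Bus3→Bus4 (3), Sub2→City (9).
Cut capacity = 14 + 15 + 3 + 9 = 41.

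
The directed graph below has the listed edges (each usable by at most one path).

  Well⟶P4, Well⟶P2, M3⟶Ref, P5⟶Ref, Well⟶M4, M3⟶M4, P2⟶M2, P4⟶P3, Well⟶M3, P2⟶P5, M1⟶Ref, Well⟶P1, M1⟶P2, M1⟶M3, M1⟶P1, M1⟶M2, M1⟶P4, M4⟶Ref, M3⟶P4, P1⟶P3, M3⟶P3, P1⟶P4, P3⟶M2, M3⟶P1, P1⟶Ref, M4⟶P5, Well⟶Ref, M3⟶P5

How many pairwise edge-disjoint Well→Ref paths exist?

5

Assign every edge capacity 1; by Menger, the answer equals the max flow.
Path Well→Ref (+1); total 1.
Path Well→M3→Ref (+1); total 2.
Path Well→P1→Ref (+1); total 3.
Path Well→M4→Ref (+1); total 4.
Path Well→P2→P5→Ref (+1); total 5.
No residual Well→Ref path; max flow = 5.
Certifying cut of size 5: {Well→M3, Well→M4, Well→P1, Well→P2, Well→Ref}.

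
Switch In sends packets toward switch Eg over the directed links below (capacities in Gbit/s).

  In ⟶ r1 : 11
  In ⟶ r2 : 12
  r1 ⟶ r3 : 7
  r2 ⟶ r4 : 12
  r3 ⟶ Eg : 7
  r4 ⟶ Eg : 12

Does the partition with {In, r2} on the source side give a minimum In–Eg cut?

No — its capacity is 23, but the minimum cut has capacity 19.

Given cut capacity: 11 + 12 = 23.
Augment In→r1→r3→Eg: bottleneck 7, flow now 7.
Augment In→r2→r4→Eg: bottleneck 12, flow now 19.
No augmenting path remains; maximum flow = 19.
In the residual graph, reachable from In: {In, r1}.
Min-cut edges: In→r2 (12), r1→r3 (7); capacity 12 + 7 = 19.
Cut capacity 23 exceeds the max flow 19, so it is not minimum.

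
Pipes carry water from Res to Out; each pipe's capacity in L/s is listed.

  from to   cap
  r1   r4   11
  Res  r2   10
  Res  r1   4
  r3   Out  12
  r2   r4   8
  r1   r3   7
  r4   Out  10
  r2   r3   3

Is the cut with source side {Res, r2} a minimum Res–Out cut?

Given cut capacity: 4 + 3 + 8 = 15.
Augment Res→r1→r3→Out: bottleneck 4, flow now 4.
Augment Res→r2→r3→Out: bottleneck 3, flow now 7.
Augment Res→r2→r4→Out: bottleneck 7, flow now 14.
No augmenting path remains; maximum flow = 14.
In the residual graph, reachable from Res: {Res}.
Min-cut edges: Res→r1 (4), Res→r2 (10); capacity 4 + 10 = 14.
Cut capacity 15 exceeds the max flow 14, so it is not minimum.

No — its capacity is 15, but the minimum cut has capacity 14.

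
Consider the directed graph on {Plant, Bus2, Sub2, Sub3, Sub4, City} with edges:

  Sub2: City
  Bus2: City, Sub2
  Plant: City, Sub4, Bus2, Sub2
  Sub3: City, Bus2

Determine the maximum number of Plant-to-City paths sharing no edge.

3

Assign every edge capacity 1; by Menger, the answer equals the max flow.
Path Plant→City (+1); total 1.
Path Plant→Bus2→City (+1); total 2.
Path Plant→Sub2→City (+1); total 3.
No residual Plant→City path; max flow = 3.
Certifying cut of size 3: {Plant→Bus2, Plant→City, Plant→Sub2}.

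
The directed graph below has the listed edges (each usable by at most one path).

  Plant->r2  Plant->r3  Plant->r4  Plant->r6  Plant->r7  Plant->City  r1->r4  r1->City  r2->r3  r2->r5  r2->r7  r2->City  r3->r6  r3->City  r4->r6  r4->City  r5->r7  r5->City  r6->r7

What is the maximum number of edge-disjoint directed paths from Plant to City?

4

Assign every edge capacity 1; by Menger, the answer equals the max flow.
Path Plant→City (+1); total 1.
Path Plant→r2→City (+1); total 2.
Path Plant→r3→City (+1); total 3.
Path Plant→r4→City (+1); total 4.
No residual Plant→City path; max flow = 4.
Certifying cut of size 4: {Plant→City, Plant→r2, Plant→r3, Plant→r4}.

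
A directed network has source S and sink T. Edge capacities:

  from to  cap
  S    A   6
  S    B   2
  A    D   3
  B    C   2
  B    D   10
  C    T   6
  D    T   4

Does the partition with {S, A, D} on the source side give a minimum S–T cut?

Given cut capacity: 2 + 4 = 6.
Augment S→A→D→T: bottleneck 3, flow now 3.
Augment S→B→C→T: bottleneck 2, flow now 5.
No augmenting path remains; maximum flow = 5.
In the residual graph, reachable from S: {S, A}.
Min-cut edges: S→B (2), A→D (3); capacity 2 + 3 = 5.
Cut capacity 6 exceeds the max flow 5, so it is not minimum.

No — its capacity is 6, but the minimum cut has capacity 5.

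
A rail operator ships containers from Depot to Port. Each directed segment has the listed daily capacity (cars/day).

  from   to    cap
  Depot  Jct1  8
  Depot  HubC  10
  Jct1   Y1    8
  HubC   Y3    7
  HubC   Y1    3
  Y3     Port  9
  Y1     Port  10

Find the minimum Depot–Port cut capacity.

17

Augment Depot→Jct1→Y1→Port: bottleneck 8, flow now 8.
Augment Depot→HubC→Y3→Port: bottleneck 7, flow now 15.
Augment Depot→HubC→Y1→Port: bottleneck 2, flow now 17.
No augmenting path remains; maximum flow = 17.
By max-flow min-cut, the minimum cut capacity equals the max flow.
In the residual graph, reachable from Depot: {Depot, Jct1, HubC, Y1}.
Min-cut edges: HubC→Y3 (7), Y1→Port (10); capacity 7 + 10 = 17.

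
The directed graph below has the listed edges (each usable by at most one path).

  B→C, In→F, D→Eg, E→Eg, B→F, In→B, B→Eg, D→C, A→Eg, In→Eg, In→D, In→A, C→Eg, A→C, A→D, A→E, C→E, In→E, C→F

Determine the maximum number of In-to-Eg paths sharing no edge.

5

Assign every edge capacity 1; by Menger, the answer equals the max flow.
Path In→Eg (+1); total 1.
Path In→A→Eg (+1); total 2.
Path In→B→Eg (+1); total 3.
Path In→D→Eg (+1); total 4.
Path In→E→Eg (+1); total 5.
No residual In→Eg path; max flow = 5.
Certifying cut of size 5: {In→A, In→B, In→D, In→E, In→Eg}.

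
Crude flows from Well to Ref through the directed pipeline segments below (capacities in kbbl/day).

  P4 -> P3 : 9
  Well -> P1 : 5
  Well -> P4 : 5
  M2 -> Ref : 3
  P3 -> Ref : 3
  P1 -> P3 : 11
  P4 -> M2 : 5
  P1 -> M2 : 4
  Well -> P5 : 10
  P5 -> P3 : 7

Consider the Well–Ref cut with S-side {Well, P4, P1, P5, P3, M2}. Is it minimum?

Yes — it is a minimum cut (capacity 6).

Given cut capacity: 3 + 3 = 6.
Augment Well→P4→P3→Ref: bottleneck 3, flow now 3.
Augment Well→P4→M2→Ref: bottleneck 2, flow now 5.
Augment Well→P1→M2→Ref: bottleneck 1, flow now 6.
No augmenting path remains; maximum flow = 6.
Cut capacity 6 equals the max flow, so it is a minimum cut.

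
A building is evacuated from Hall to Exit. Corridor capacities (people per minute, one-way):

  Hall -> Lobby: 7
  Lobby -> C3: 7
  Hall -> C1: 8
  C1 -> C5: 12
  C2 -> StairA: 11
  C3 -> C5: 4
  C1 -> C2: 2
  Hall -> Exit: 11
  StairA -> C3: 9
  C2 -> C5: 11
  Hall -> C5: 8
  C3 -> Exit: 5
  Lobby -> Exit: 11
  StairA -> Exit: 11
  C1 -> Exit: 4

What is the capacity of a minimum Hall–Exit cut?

Augment Hall→Exit: bottleneck 11, flow now 11.
Augment Hall→Lobby→Exit: bottleneck 7, flow now 18.
Augment Hall→C1→Exit: bottleneck 4, flow now 22.
Augment Hall→C1→C2→StairA→Exit: bottleneck 2, flow now 24.
No augmenting path remains; maximum flow = 24.
By max-flow min-cut, the minimum cut capacity equals the max flow.
In the residual graph, reachable from Hall: {Hall, C1, C5}.
Min-cut edges: Hall→Lobby (7), Hall→Exit (11), C1→C2 (2), C1→Exit (4); capacity 7 + 11 + 2 + 4 = 24.

24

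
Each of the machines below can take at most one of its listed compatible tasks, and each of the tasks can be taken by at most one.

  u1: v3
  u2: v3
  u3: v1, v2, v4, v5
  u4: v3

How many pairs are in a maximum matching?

2

Unit-capacity flow: source→left, listed edges, right→sink; max matching = max flow.
Augmenting path u1→v3 (+1); matched 1.
Augmenting path u3→v1 (+1); matched 2.
No augmenting path remains; maximum matching = 2.
König certificate: {u3, v3} is a vertex cover of size 2 (every listed pair touches it), so no matching can be larger.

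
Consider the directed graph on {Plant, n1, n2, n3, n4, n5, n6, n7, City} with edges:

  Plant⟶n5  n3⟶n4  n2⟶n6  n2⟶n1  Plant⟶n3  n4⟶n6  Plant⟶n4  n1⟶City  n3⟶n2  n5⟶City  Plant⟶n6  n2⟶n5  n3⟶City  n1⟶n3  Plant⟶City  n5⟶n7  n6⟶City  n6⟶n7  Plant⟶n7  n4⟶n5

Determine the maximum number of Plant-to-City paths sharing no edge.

4

Assign every edge capacity 1; by Menger, the answer equals the max flow.
Path Plant→City (+1); total 1.
Path Plant→n3→City (+1); total 2.
Path Plant→n5→City (+1); total 3.
Path Plant→n6→City (+1); total 4.
No residual Plant→City path; max flow = 4.
Certifying cut of size 4: {Plant→City, Plant→n3, n5→City, n6→City}.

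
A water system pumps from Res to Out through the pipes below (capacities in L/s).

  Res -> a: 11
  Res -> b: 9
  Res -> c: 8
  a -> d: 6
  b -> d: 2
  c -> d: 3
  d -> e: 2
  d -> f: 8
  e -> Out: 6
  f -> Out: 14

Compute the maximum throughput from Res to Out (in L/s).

10

Augment Res→a→d→e→Out: bottleneck 2, flow now 2.
Augment Res→a→d→f→Out: bottleneck 4, flow now 6.
Augment Res→b→d→f→Out: bottleneck 2, flow now 8.
Augment Res→c→d→f→Out: bottleneck 2, flow now 10.
No augmenting path remains; maximum flow = 10.
In the residual graph, reachable from Res: {Res, a, b, c, d}.
Min-cut edges: d→e (2), d→f (8); capacity 2 + 8 = 10.
This cut is saturated, so no flow can exceed 10.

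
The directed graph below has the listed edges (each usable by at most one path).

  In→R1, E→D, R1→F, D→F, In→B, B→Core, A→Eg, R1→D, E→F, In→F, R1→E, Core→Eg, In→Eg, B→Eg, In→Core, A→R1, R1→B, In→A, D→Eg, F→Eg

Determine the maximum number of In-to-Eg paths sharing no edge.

6

Assign every edge capacity 1; by Menger, the answer equals the max flow.
Path In→Eg (+1); total 1.
Path In→B→Eg (+1); total 2.
Path In→A→Eg (+1); total 3.
Path In→F→Eg (+1); total 4.
Path In→Core→Eg (+1); total 5.
Path In→R1→D→Eg (+1); total 6.
No residual In→Eg path; max flow = 6.
Certifying cut of size 6: {In→A, In→B, In→Core, In→Eg, In→F, In→R1}.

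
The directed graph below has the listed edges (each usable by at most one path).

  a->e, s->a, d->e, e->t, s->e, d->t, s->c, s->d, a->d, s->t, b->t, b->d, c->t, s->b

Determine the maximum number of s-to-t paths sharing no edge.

5

Assign every edge capacity 1; by Menger, the answer equals the max flow.
Path s→t (+1); total 1.
Path s→b→t (+1); total 2.
Path s→c→t (+1); total 3.
Path s→d→t (+1); total 4.
Path s→e→t (+1); total 5.
No residual s→t path; max flow = 5.
Certifying cut of size 5: {d→t, e→t, s→b, s→c, s→t}.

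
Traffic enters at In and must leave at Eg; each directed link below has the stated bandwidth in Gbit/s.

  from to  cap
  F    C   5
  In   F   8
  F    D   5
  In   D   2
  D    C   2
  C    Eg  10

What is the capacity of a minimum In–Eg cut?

Augment In→D→C→Eg: bottleneck 2, flow now 2.
Augment In→F→C→Eg: bottleneck 5, flow now 7.
No augmenting path remains; maximum flow = 7.
By max-flow min-cut, the minimum cut capacity equals the max flow.
In the residual graph, reachable from In: {In, D, F}.
Min-cut edges: D→C (2), F→C (5); capacity 2 + 5 = 7.

7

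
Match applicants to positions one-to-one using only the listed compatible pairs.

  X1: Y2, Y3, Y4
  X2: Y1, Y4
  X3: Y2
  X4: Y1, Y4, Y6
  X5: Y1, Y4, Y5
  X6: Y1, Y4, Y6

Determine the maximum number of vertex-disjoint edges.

Unit-capacity flow: source→left, listed edges, right→sink; max matching = max flow.
Augmenting path X1→Y2 (+1); matched 1.
Augmenting path X2→Y1 (+1); matched 2.
Augmenting path X4→Y4 (+1); matched 3.
Augmenting path X5→Y5 (+1); matched 4.
Augmenting path X6→Y6 (+1); matched 5.
Augmenting path X3→Y2→X1→Y3 (+1); matched 6.
No augmenting path remains; maximum matching = 6.
König certificate: {X1, X2, X3, X4, X5, X6} is a vertex cover of size 6 (every listed pair touches it), so no matching can be larger.

6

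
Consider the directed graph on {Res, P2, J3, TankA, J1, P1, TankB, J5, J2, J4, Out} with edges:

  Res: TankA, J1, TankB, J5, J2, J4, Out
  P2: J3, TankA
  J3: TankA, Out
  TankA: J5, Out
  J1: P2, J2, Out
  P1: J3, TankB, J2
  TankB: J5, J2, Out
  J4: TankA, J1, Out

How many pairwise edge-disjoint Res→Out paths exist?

5

Assign every edge capacity 1; by Menger, the answer equals the max flow.
Path Res→Out (+1); total 1.
Path Res→TankA→Out (+1); total 2.
Path Res→J1→Out (+1); total 3.
Path Res→TankB→Out (+1); total 4.
Path Res→J4→Out (+1); total 5.
No residual Res→Out path; max flow = 5.
Certifying cut of size 5: {Res→J1, Res→J4, Res→Out, Res→TankA, Res→TankB}.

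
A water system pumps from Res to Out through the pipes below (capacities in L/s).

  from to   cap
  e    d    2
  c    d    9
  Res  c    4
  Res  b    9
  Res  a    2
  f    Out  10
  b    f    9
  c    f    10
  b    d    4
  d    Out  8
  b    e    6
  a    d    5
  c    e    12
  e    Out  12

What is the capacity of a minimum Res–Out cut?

Augment Res→a→d→Out: bottleneck 2, flow now 2.
Augment Res→b→d→Out: bottleneck 4, flow now 6.
Augment Res→b→e→Out: bottleneck 5, flow now 11.
Augment Res→c→d→Out: bottleneck 2, flow now 13.
Augment Res→c→e→Out: bottleneck 2, flow now 15.
No augmenting path remains; maximum flow = 15.
By max-flow min-cut, the minimum cut capacity equals the max flow.
In the residual graph, reachable from Res: {Res}.
Min-cut edges: Res→a (2), Res→b (9), Res→c (4); capacity 2 + 9 + 4 = 15.

15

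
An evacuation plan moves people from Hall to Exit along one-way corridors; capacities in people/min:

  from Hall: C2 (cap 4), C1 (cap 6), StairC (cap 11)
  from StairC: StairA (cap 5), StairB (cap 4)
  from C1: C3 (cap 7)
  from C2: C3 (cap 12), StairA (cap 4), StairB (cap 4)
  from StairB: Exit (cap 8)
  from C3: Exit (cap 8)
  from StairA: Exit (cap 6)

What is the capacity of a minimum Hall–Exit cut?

19

Augment Hall→StairC→StairB→Exit: bottleneck 4, flow now 4.
Augment Hall→StairC→StairA→Exit: bottleneck 5, flow now 9.
Augment Hall→C1→C3→Exit: bottleneck 6, flow now 15.
Augment Hall→C2→StairB→Exit: bottleneck 4, flow now 19.
No augmenting path remains; maximum flow = 19.
By max-flow min-cut, the minimum cut capacity equals the max flow.
In the residual graph, reachable from Hall: {Hall, StairC}.
Min-cut edges: Hall→C1 (6), Hall→C2 (4), StairC→StairB (4), StairC→StairA (5); capacity 6 + 4 + 4 + 5 = 19.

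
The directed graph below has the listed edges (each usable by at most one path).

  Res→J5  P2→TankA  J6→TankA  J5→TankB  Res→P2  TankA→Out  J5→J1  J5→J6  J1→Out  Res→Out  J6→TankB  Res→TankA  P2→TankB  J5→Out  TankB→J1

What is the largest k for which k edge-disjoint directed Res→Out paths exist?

4

Assign every edge capacity 1; by Menger, the answer equals the max flow.
Path Res→Out (+1); total 1.
Path Res→J5→Out (+1); total 2.
Path Res→TankA→Out (+1); total 3.
Path Res→P2→TankB→J1→Out (+1); total 4.
No residual Res→Out path; max flow = 4.
Certifying cut of size 4: {Res→J5, Res→Out, Res→P2, Res→TankA}.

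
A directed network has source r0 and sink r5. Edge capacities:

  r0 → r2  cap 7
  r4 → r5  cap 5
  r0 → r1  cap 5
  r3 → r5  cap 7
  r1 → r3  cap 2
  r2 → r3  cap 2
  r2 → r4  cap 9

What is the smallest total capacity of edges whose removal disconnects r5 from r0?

Augment r0→r1→r3→r5: bottleneck 2, flow now 2.
Augment r0→r2→r3→r5: bottleneck 2, flow now 4.
Augment r0→r2→r4→r5: bottleneck 5, flow now 9.
No augmenting path remains; maximum flow = 9.
By max-flow min-cut, the minimum cut capacity equals the max flow.
In the residual graph, reachable from r0: {r0, r1}.
Min-cut edges: r0→r2 (7), r1→r3 (2); capacity 7 + 2 = 9.

9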